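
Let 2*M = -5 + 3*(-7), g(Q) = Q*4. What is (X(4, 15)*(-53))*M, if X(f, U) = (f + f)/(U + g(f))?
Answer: 5512/31 ≈ 177.81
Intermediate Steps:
g(Q) = 4*Q
X(f, U) = 2*f/(U + 4*f) (X(f, U) = (f + f)/(U + 4*f) = (2*f)/(U + 4*f) = 2*f/(U + 4*f))
M = -13 (M = (-5 + 3*(-7))/2 = (-5 - 21)/2 = (½)*(-26) = -13)
(X(4, 15)*(-53))*M = ((2*4/(15 + 4*4))*(-53))*(-13) = ((2*4/(15 + 16))*(-53))*(-13) = ((2*4/31)*(-53))*(-13) = ((2*4*(1/31))*(-53))*(-13) = ((8/31)*(-53))*(-13) = -424/31*(-13) = 5512/31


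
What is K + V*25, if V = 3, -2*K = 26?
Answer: 62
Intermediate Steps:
K = -13 (K = -½*26 = -13)
K + V*25 = -13 + 3*25 = -13 + 75 = 62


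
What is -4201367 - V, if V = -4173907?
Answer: -27460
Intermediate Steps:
-4201367 - V = -4201367 - 1*(-4173907) = -4201367 + 4173907 = -27460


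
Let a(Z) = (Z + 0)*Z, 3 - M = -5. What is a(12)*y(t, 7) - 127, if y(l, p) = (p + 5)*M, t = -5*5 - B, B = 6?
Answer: 13697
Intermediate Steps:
M = 8 (M = 3 - 1*(-5) = 3 + 5 = 8)
t = -31 (t = -5*5 - 1*6 = -25 - 6 = -31)
y(l, p) = 40 + 8*p (y(l, p) = (p + 5)*8 = (5 + p)*8 = 40 + 8*p)
a(Z) = Z**2 (a(Z) = Z*Z = Z**2)
a(12)*y(t, 7) - 127 = 12**2*(40 + 8*7) - 127 = 144*(40 + 56) - 127 = 144*96 - 127 = 13824 - 127 = 13697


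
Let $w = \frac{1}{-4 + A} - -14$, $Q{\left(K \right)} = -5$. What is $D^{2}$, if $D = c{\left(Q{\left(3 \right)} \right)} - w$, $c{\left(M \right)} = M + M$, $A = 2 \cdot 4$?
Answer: $\frac{9409}{16} \approx 588.06$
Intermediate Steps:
$A = 8$
$c{\left(M \right)} = 2 M$
$w = \frac{57}{4}$ ($w = \frac{1}{-4 + 8} - -14 = \frac{1}{4} + 14 = \frac{57}{4} \approx 14.25$)
$D = - \frac{97}{4}$ ($D = 2 \left(-5\right) - \frac{57}{4} = -10 - \frac{57}{4} = - \frac{97}{4} \approx -24.25$)
$D^{2} = \left(- \frac{97}{4}\right)^{2} = \frac{9409}{16}$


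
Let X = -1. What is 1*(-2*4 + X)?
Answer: -9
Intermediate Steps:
1*(-2*4 + X) = 1*(-2*4 - 1) = 1*(-8 - 1) = 1*(-9) = -9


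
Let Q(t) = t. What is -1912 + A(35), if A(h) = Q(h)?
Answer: -1877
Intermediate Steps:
A(h) = h
-1912 + A(35) = -1912 + 35 = -1877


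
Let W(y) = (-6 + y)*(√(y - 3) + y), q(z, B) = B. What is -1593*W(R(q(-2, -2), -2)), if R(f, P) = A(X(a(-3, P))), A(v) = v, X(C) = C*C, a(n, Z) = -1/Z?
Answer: 36639/16 + 36639*I*√11/8 ≈ 2289.9 + 15190.0*I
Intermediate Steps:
X(C) = C²
R(f, P) = P⁻² (R(f, P) = (-1/P)² = P⁻²)
W(y) = (-6 + y)*(y + √(-3 + y)) (W(y) = (-6 + y)*(√(-3 + y) + y) = (-6 + y)*(y + √(-3 + y)))
-1593*W(R(q(-2, -2), -2)) = -1593*(((-2)⁻²)² - 6/(-2)² - 6*√(-3 + (-2)⁻²) + √(-3 + (-2)⁻²)/(-2)²) = -1593*((¼)² - 6*¼ - 6*√(-3 + ¼) + √(-3 + ¼)/4) = -1593*(1/16 - 3/2 - 3*I*√11 + √(-11/4)/4) = -1593*(1/16 - 3/2 - 3*I*√11 + (I*√11/2)/4) = -1593*(1/16 - 3/2 - 3*I*√11 + I*√11/8) = -1593*(-23/16 - 23*I*√11/8) = 36639/16 + 36639*I*√11/8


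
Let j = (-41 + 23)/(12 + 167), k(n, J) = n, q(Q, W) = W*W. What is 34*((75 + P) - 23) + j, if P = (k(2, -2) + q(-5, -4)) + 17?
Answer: 529464/179 ≈ 2957.9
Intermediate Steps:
q(Q, W) = W²
j = -18/179 ≈ -0.10056
P = 35 (P = (2 + (-4)²) + 17 = (2 + 16) + 17 = 18 + 17 = 35)
34*((75 + P) - 23) + j = 34*((75 + 35) - 23) - 18/179 = 34*(110 - 23) - 18/179 = 34*87 - 18/179 = 2958 - 18/179 = 529464/179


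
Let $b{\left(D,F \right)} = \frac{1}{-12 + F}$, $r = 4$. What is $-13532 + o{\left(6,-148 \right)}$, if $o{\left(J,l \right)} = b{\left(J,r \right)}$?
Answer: $- \frac{108257}{8} \approx -13532.0$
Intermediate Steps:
$o{\left(J,l \right)} = - \frac{1}{8}$ ($o{\left(J,l \right)} = \frac{1}{-12 + 4} = \frac{1}{-8} = - \frac{1}{8}$)
$-13532 + o{\left(6,-148 \right)} = -13532 - \frac{1}{8} = - \frac{108257}{8}$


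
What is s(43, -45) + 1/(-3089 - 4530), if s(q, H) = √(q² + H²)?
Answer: -1/7619 + √3874 ≈ 62.241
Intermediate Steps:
s(q, H) = √(H² + q²)
s(43, -45) + 1/(-3089 - 4530) = √((-45)² + 43²) + 1/(-3089 - 4530) = √(2025 + 1849) + 1/(-7619) = √3874 - 1/7619 = -1/7619 + √3874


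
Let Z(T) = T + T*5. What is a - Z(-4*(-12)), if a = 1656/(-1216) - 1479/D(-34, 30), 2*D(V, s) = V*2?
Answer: -37371/152 ≈ -245.86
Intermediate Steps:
Z(T) = 6*T (Z(T) = T + 5*T = 6*T)
D(V, s) = V (D(V, s) = (V*2)/2 = (2*V)/2 = V)
a = 6405/152 (a = 1656/(-1216) - 1479/(-34) = 1656*(-1/1216) - 1479*(-1/34) = -207/152 + 87/2 = 6405/152 ≈ 42.138)
a - Z(-4*(-12)) = 6405/152 - 6*(-4*(-12)) = 6405/152 - 6*48 = 6405/152 - 1*288 = 6405/152 - 288 = -37371/152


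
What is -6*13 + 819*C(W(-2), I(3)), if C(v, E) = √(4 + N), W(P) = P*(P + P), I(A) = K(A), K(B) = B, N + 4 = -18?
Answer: -78 + 2457*I*√2 ≈ -78.0 + 3474.7*I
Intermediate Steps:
N = -22 (N = -4 - 18 = -22)
I(A) = A
W(P) = 2*P² (W(P) = P*(2*P) = 2*P²)
C(v, E) = 3*I*√2 (C(v, E) = √(4 - 22) = √(-18) = 3*I*√2)
-6*13 + 819*C(W(-2), I(3)) = -6*13 + 819*(3*I*√2) = -78 + 2457*I*√2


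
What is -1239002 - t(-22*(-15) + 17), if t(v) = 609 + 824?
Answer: -1240435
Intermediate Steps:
t(v) = 1433
-1239002 - t(-22*(-15) + 17) = -1239002 - 1*1433 = -1239002 - 1433 = -1240435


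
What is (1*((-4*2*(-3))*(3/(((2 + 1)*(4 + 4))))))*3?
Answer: 9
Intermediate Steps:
(1*((-4*2*(-3))*(3/(((2 + 1)*(4 + 4))))))*3 = (1*((-8*(-3))*(3/((3*8)))))*3 = (1*(24*(3/24)))*3 = (1*(24*(3*(1/24))))*3 = (1*(24*(⅛)))*3 = (1*3)*3 = 3*3 = 9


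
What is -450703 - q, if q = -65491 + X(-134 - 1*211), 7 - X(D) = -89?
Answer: -385308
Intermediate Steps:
X(D) = 96 (X(D) = 7 - 1*(-89) = 7 + 89 = 96)
q = -65395 (q = -65491 + 96 = -65395)
-450703 - q = -450703 - 1*(-65395) = -450703 + 65395 = -385308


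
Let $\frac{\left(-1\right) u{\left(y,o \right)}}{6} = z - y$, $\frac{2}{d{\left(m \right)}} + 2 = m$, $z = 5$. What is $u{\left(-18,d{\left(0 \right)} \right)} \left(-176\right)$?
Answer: $24288$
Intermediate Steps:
$d{\left(m \right)} = \frac{2}{-2 + m}$
$u{\left(y,o \right)} = -30 + 6 y$ ($u{\left(y,o \right)} = - 6 \left(5 - y\right) = -30 + 6 y$)
$u{\left(-18,d{\left(0 \right)} \right)} \left(-176\right) = \left(-30 + 6 \left(-18\right)\right) \left(-176\right) = \left(-30 - 108\right) \left(-176\right) = \left(-138\right) \left(-176\right) = 24288$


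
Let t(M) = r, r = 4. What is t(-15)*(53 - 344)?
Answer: -1164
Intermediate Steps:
t(M) = 4
t(-15)*(53 - 344) = 4*(53 - 344) = 4*(-291) = -1164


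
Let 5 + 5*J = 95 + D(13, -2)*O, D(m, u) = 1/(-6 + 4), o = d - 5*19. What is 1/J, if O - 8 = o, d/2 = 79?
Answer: 10/109 ≈ 0.091743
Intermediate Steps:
d = 158 (d = 2*79 = 158)
o = 63 (o = 158 - 5*19 = 158 - 95 = 63)
D(m, u) = -½ (D(m, u) = 1/(-2) = -½)
O = 71 (O = 8 + 63 = 71)
J = 109/10 (J = -1 + (95 - ½*71)/5 = -1 + (95 - 71/2)/5 = -1 + (⅕)*(119/2) = -1 + 119/10 = 109/10 ≈ 10.900)
1/J = 1/(109/10) = 10/109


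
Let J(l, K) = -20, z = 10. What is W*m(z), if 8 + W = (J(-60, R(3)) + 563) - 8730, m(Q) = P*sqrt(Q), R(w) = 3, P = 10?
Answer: -81950*sqrt(10) ≈ -2.5915e+5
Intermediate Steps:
m(Q) = 10*sqrt(Q)
W = -8195 (W = -8 + ((-20 + 563) - 8730) = -8 + (543 - 8730) = -8 - 8187 = -8195)
W*m(z) = -81950*sqrt(10)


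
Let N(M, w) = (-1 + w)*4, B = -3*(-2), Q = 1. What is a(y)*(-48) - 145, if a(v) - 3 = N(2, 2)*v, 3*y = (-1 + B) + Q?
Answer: -673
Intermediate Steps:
B = 6
N(M, w) = -4 + 4*w
y = 2 (y = ((-1 + 6) + 1)/3 = (5 + 1)/3 = (⅓)*6 = 2)
a(v) = 3 + 4*v (a(v) = 3 + (-4 + 4*2)*v = 3 + (-4 + 8)*v = 3 + 4*v)
a(y)*(-48) - 145 = (3 + 4*2)*(-48) - 145 = (3 + 8)*(-48) - 145 = 11*(-48) - 145 = -528 - 145 = -673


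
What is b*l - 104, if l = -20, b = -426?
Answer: 8416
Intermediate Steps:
b*l - 104 = -426*(-20) - 104 = 8520 - 104 = 8416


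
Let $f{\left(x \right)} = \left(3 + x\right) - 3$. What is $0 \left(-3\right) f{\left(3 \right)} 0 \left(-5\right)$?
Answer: $0$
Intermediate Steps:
$f{\left(x \right)} = x$
$0 \left(-3\right) f{\left(3 \right)} 0 \left(-5\right) = 0 \left(-3\right) 3 \cdot 0 \left(-5\right) = 0 \cdot 3 \cdot 0 = 0 \cdot 0 = 0$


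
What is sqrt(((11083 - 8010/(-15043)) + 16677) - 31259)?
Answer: I*sqrt(16156626229)/2149 ≈ 59.148*I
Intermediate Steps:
sqrt(((11083 - 8010/(-15043)) + 16677) - 31259) = sqrt(((11083 - 8010*(-1/15043)) + 16677) - 31259) = sqrt(((11083 + 8010/15043) + 16677) - 31259) = sqrt((166729579/15043 + 16677) - 31259) = sqrt(417601690/15043 - 31259) = sqrt(-52627447/15043) = I*sqrt(16156626229)/2149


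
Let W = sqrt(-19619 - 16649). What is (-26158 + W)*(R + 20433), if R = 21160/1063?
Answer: -568712561362/1063 + 43482878*I*sqrt(9067)/1063 ≈ -5.3501e+8 + 3.8951e+6*I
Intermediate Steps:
R = 21160/1063 (R = 21160*(1/1063) = 21160/1063 ≈ 19.906)
W = 2*I*sqrt(9067) (W = sqrt(-36268) = 2*I*sqrt(9067) ≈ 190.44*I)
(-26158 + W)*(R + 20433) = (-26158 + 2*I*sqrt(9067))*(21160/1063 + 20433) = (-26158 + 2*I*sqrt(9067))*(21741439/1063) = -568712561362/1063 + 43482878*I*sqrt(9067)/1063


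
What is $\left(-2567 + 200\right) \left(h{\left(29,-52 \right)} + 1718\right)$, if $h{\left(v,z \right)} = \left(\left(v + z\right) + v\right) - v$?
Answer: $-4012065$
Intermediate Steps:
$h{\left(v,z \right)} = v + z$ ($h{\left(v,z \right)} = \left(z + 2 v\right) - v = v + z$)
$\left(-2567 + 200\right) \left(h{\left(29,-52 \right)} + 1718\right) = \left(-2567 + 200\right) \left(\left(29 - 52\right) + 1718\right) = - 2367 \left(-23 + 1718\right) = \left(-2367\right) 1695 = -4012065$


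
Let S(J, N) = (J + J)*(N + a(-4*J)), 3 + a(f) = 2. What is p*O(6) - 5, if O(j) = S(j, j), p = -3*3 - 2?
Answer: -665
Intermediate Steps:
a(f) = -1 (a(f) = -3 + 2 = -1)
p = -11 (p = -9 - 2 = -11)
S(J, N) = 2*J*(-1 + N) (S(J, N) = (J + J)*(N - 1) = (2*J)*(-1 + N) = 2*J*(-1 + N))
O(j) = 2*j*(-1 + j)
p*O(6) - 5 = -22*6*(-1 + 6) - 5 = -22*6*5 - 5 = -11*60 - 5 = -660 - 5 = -665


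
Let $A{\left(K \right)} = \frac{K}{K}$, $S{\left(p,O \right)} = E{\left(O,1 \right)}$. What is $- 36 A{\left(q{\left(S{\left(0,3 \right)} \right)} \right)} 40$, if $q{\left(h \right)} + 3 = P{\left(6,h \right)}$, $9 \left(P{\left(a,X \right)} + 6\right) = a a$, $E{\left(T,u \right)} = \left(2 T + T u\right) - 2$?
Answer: $-1440$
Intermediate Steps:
$E{\left(T,u \right)} = -2 + 2 T + T u$
$P{\left(a,X \right)} = -6 + \frac{a^{2}}{9}$ ($P{\left(a,X \right)} = -6 + \frac{a a}{9} = -6 + \frac{a^{2}}{9}$)
$S{\left(p,O \right)} = -2 + 3 O$ ($S{\left(p,O \right)} = -2 + 2 O + O 1 = -2 + 2 O + O = -2 + 3 O$)
$q{\left(h \right)} = -5$ ($q{\left(h \right)} = -3 - \left(6 - \frac{6^{2}}{9}\right) = -3 + \left(-6 + \frac{1}{9} \cdot 36\right) = -3 + \left(-6 + 4\right) = -3 - 2 = -5$)
$A{\left(K \right)} = 1$
$- 36 A{\left(q{\left(S{\left(0,3 \right)} \right)} \right)} 40 = \left(-36\right) 1 \cdot 40 = \left(-36\right) 40 = -1440$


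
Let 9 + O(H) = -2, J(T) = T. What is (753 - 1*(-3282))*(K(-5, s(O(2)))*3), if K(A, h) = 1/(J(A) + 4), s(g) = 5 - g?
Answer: -12105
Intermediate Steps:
O(H) = -11 (O(H) = -9 - 2 = -11)
K(A, h) = 1/(4 + A) (K(A, h) = 1/(A + 4) = 1/(4 + A))
(753 - 1*(-3282))*(K(-5, s(O(2)))*3) = (753 - 1*(-3282))*(3/(4 - 5)) = (753 + 3282)*(3/(-1)) = 4035*(-1*3) = 4035*(-3) = -12105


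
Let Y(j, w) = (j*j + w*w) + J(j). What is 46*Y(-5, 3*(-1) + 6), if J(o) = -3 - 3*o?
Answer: 2116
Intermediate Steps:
Y(j, w) = -3 + j² + w² - 3*j (Y(j, w) = (j*j + w*w) + (-3 - 3*j) = (j² + w²) + (-3 - 3*j) = -3 + j² + w² - 3*j)
46*Y(-5, 3*(-1) + 6) = 46*(-3 + (-5)² + (3*(-1) + 6)² - 3*(-5)) = 46*(-3 + 25 + (-3 + 6)² + 15) = 46*(-3 + 25 + 3² + 15) = 46*(-3 + 25 + 9 + 15) = 46*46 = 2116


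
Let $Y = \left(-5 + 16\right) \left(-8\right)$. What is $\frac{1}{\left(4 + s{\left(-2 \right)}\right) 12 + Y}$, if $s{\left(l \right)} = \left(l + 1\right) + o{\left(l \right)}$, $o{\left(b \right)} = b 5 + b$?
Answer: $- \frac{1}{196} \approx -0.005102$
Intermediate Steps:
$o{\left(b \right)} = 6 b$ ($o{\left(b \right)} = 5 b + b = 6 b$)
$s{\left(l \right)} = 1 + 7 l$ ($s{\left(l \right)} = \left(l + 1\right) + 6 l = \left(1 + l\right) + 6 l = 1 + 7 l$)
$Y = -88$ ($Y = 11 \left(-8\right) = -88$)
$\frac{1}{\left(4 + s{\left(-2 \right)}\right) 12 + Y} = \frac{1}{\left(4 + \left(1 + 7 \left(-2\right)\right)\right) 12 - 88} = \frac{1}{\left(4 + \left(1 - 14\right)\right) 12 - 88} = \frac{1}{\left(4 - 13\right) 12 - 88} = \frac{1}{\left(-9\right) 12 - 88} = \frac{1}{-108 - 88} = \frac{1}{-196} = - \frac{1}{196}$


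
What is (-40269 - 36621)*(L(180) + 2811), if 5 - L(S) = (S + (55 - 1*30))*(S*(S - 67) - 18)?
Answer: 320107986660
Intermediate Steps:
L(S) = 5 - (-18 + S*(-67 + S))*(25 + S) (L(S) = 5 - (S + (55 - 1*30))*(S*(S - 67) - 18) = 5 - (S + (55 - 30))*(S*(-67 + S) - 18) = 5 - (S + 25)*(-18 + S*(-67 + S)) = 5 - (25 + S)*(-18 + S*(-67 + S)) = 5 - (-18 + S*(-67 + S))*(25 + S))
(-40269 - 36621)*(L(180) + 2811) = (-40269 - 36621)*((455 - 1*180³ + 42*180² + 1693*180) + 2811) = -76890*((455 - 1*5832000 + 42*32400 + 304740) + 2811) = -76890*((455 - 5832000 + 1360800 + 304740) + 2811) = -76890*(-4166005 + 2811) = -76890*(-4163194) = 320107986660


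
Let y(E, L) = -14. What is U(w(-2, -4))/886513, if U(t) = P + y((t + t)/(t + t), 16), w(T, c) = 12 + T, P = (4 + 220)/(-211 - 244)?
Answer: -942/57623345 ≈ -1.6348e-5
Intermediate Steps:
P = -32/65 (P = 224/(-455) = 224*(-1/455) = -32/65 ≈ -0.49231)
U(t) = -942/65 (U(t) = -32/65 - 14 = -942/65)
U(w(-2, -4))/886513 = -942/65/886513 = -942/65*1/886513 = -942/57623345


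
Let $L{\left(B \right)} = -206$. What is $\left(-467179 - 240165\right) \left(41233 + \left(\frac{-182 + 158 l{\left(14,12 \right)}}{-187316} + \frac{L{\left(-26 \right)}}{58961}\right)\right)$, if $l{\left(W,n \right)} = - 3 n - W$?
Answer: $- \frac{80529638626340510904}{2761084669} \approx -2.9166 \cdot 10^{10}$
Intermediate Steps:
$l{\left(W,n \right)} = - W - 3 n$
$\left(-467179 - 240165\right) \left(41233 + \left(\frac{-182 + 158 l{\left(14,12 \right)}}{-187316} + \frac{L{\left(-26 \right)}}{58961}\right)\right) = \left(-467179 - 240165\right) \left(41233 - \left(\frac{206}{58961} - \frac{-182 + 158 \left(\left(-1\right) 14 - 36\right)}{-187316}\right)\right) = - 707344 \left(41233 - \left(\frac{206}{58961} - \left(-182 + 158 \left(-14 - 36\right)\right) \left(- \frac{1}{187316}\right)\right)\right) = - 707344 \left(41233 - \left(\frac{206}{58961} - \left(-182 + 158 \left(-50\right)\right) \left(- \frac{1}{187316}\right)\right)\right) = - 707344 \left(41233 - \left(\frac{206}{58961} - \left(-182 - 7900\right) \left(- \frac{1}{187316}\right)\right)\right) = - 707344 \left(41233 - - \frac{218967853}{5522169338}\right) = - 707344 \left(41233 + \left(\frac{4041}{93658} - \frac{206}{58961}\right)\right) = - 707344 \left(41233 + \frac{218967853}{5522169338}\right) = \left(-707344\right) \frac{227695827281607}{5522169338} = - \frac{80529638626340510904}{2761084669}$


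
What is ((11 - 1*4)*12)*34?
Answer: 2856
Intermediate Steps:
((11 - 1*4)*12)*34 = ((11 - 4)*12)*34 = (7*12)*34 = 84*34 = 2856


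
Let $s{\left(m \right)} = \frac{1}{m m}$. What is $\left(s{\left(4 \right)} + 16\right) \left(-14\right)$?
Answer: $- \frac{1799}{8} \approx -224.88$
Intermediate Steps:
$s{\left(m \right)} = \frac{1}{m^{2}}$
$\left(s{\left(4 \right)} + 16\right) \left(-14\right) = \left(\frac{1}{16} + 16\right) \left(-14\right) = \frac{257}{16} \left(-14\right) = - \frac{1799}{8}$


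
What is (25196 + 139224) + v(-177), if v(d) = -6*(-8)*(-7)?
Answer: 164084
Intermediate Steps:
v(d) = -336 (v(d) = 48*(-7) = -336)
(25196 + 139224) + v(-177) = (25196 + 139224) - 336 = 164420 - 336 = 164084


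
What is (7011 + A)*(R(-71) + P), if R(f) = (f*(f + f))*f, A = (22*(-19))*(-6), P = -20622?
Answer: -7010210436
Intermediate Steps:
A = 2508 (A = -418*(-6) = 2508)
R(f) = 2*f**3 (R(f) = (f*(2*f))*f = (2*f**2)*f = 2*f**3)
(7011 + A)*(R(-71) + P) = (7011 + 2508)*(2*(-71)**3 - 20622) = 9519*(2*(-357911) - 20622) = 9519*(-715822 - 20622) = 9519*(-736444) = -7010210436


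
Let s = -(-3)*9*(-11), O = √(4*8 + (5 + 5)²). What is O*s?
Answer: -594*√33 ≈ -3412.3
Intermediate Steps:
O = 2*√33 (O = √(32 + 10²) = √(32 + 100) = √132 = 2*√33 ≈ 11.489)
s = -297 (s = -3*(-9)*(-11) = 27*(-11) = -297)
O*s = (2*√33)*(-297) = -594*√33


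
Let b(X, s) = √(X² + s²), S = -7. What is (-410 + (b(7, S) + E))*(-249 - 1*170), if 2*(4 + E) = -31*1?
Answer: 359921/2 - 2933*√2 ≈ 1.7581e+5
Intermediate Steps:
E = -39/2 (E = -4 + (-31*1)/2 = -4 + (½)*(-31) = -4 - 31/2 = -39/2 ≈ -19.500)
(-410 + (b(7, S) + E))*(-249 - 1*170) = (-410 + (√(7² + (-7)²) - 39/2))*(-249 - 1*170) = (-410 + (√(49 + 49) - 39/2))*(-249 - 170) = (-410 + (√98 - 39/2))*(-419) = (-410 + (7*√2 - 39/2))*(-419) = (-410 + (-39/2 + 7*√2))*(-419) = (-859/2 + 7*√2)*(-419) = 359921/2 - 2933*√2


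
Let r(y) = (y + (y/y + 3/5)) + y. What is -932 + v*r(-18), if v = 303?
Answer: -56776/5 ≈ -11355.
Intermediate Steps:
r(y) = 8/5 + 2*y (r(y) = (y + (1 + 3*(⅕))) + y = (y + (1 + ⅗)) + y = (y + 8/5) + y = (8/5 + y) + y = 8/5 + 2*y)
-932 + v*r(-18) = -932 + 303*(8/5 + 2*(-18)) = -932 + 303*(8/5 - 36) = -932 + 303*(-172/5) = -932 - 52116/5 = -56776/5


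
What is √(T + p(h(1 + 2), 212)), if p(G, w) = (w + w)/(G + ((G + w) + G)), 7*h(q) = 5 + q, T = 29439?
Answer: √4184415365/377 ≈ 171.58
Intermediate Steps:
h(q) = 5/7 + q/7 (h(q) = (5 + q)/7 = 5/7 + q/7)
p(G, w) = 2*w/(w + 3*G) (p(G, w) = (2*w)/(G + (w + 2*G)) = (2*w)/(w + 3*G) = 2*w/(w + 3*G))
√(T + p(h(1 + 2), 212)) = √(29439 + 2*212/(212 + 3*(5/7 + (1 + 2)/7))) = √(29439 + 2*212/(212 + 3*(5/7 + (⅐)*3))) = √(29439 + 2*212/(212 + 3*(5/7 + 3/7))) = √(29439 + 2*212/(212 + 3*(8/7))) = √(29439 + 2*212/(212 + 24/7)) = √(29439 + 2*212/(1508/7)) = √(29439 + 2*212*(7/1508)) = √(29439 + 742/377) = √(11099245/377) = √4184415365/377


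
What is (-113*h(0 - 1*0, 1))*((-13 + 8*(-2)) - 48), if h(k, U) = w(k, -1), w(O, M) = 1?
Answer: 8701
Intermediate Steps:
h(k, U) = 1
(-113*h(0 - 1*0, 1))*((-13 + 8*(-2)) - 48) = (-113*1)*((-13 + 8*(-2)) - 48) = -113*((-13 - 16) - 48) = -113*(-29 - 48) = -113*(-77) = 8701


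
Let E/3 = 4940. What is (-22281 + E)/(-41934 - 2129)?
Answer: 7461/44063 ≈ 0.16933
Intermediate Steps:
E = 14820 (E = 3*4940 = 14820)
(-22281 + E)/(-41934 - 2129) = (-22281 + 14820)/(-41934 - 2129) = -7461/(-44063) = -7461*(-1/44063) = 7461/44063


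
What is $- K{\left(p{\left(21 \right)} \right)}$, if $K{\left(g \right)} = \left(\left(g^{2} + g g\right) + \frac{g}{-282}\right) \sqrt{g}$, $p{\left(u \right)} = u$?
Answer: $- \frac{82901 \sqrt{21}}{94} \approx -4041.5$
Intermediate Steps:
$K{\left(g \right)} = \sqrt{g} \left(2 g^{2} - \frac{g}{282}\right)$ ($K{\left(g \right)} = \left(\left(g^{2} + g^{2}\right) + g \left(- \frac{1}{282}\right)\right) \sqrt{g} = \left(2 g^{2} - \frac{g}{282}\right) \sqrt{g} = \sqrt{g} \left(2 g^{2} - \frac{g}{282}\right)$)
$- K{\left(p{\left(21 \right)} \right)} = - \frac{21^{\frac{3}{2}} \left(-1 + 564 \cdot 21\right)}{282} = - \frac{21 \sqrt{21} \left(-1 + 11844\right)}{282} = - \frac{21 \sqrt{21} \cdot 11843}{282} = - \frac{82901 \sqrt{21}}{94}$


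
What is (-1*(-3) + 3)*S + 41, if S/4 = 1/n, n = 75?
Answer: 1033/25 ≈ 41.320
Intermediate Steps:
S = 4/75 ≈ 0.053333
(-1*(-3) + 3)*S + 41 = (-1*(-3) + 3)*(4/75) + 41 = (3 + 3)*(4/75) + 41 = 6*(4/75) + 41 = 8/25 + 41 = 1033/25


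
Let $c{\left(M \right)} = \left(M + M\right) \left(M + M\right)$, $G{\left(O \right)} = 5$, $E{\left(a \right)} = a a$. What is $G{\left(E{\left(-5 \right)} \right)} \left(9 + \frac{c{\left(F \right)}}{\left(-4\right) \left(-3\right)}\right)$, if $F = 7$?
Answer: $\frac{380}{3} \approx 126.67$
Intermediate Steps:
$E{\left(a \right)} = a^{2}$
$c{\left(M \right)} = 4 M^{2}$ ($c{\left(M \right)} = 2 M 2 M = 4 M^{2}$)
$G{\left(E{\left(-5 \right)} \right)} \left(9 + \frac{c{\left(F \right)}}{\left(-4\right) \left(-3\right)}\right) = 5 \left(9 + \frac{4 \cdot 7^{2}}{\left(-4\right) \left(-3\right)}\right) = 5 \left(9 + \frac{4 \cdot 49}{12}\right) = 5 \left(9 + 196 \cdot \frac{1}{12}\right) = 5 \left(9 + \frac{49}{3}\right) = 5 \cdot \frac{76}{3} = \frac{380}{3}$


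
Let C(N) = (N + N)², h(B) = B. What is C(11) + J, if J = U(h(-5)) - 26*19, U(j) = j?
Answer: -15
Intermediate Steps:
C(N) = 4*N² (C(N) = (2*N)² = 4*N²)
J = -499 (J = -5 - 26*19 = -5 - 494 = -499)
C(11) + J = 4*11² - 499 = 4*121 - 499 = 484 - 499 = -15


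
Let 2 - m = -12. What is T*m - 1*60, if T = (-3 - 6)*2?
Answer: -312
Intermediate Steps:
m = 14 (m = 2 - 1*(-12) = 2 + 12 = 14)
T = -18 (T = -9*2 = -18)
T*m - 1*60 = -18*14 - 1*60 = -252 - 60 = -312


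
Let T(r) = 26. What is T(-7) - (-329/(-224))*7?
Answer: 503/32 ≈ 15.719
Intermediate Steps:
T(-7) - (-329/(-224))*7 = 26 - (-329/(-224))*7 = 26 - (-329*(-1/224))*7 = 26 - 47*7/32 = 26 - 1*329/32 = 26 - 329/32 = 503/32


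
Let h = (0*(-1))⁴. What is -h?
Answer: 0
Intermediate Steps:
h = 0 (h = 0⁴ = 0)
-h = -1*0 = 0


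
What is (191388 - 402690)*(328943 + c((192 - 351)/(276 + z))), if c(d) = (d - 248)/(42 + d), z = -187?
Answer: -82919466528444/1193 ≈ -6.9505e+10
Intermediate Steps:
c(d) = (-248 + d)/(42 + d)
(191388 - 402690)*(328943 + c((192 - 351)/(276 + z))) = (191388 - 402690)*(328943 + (-248 + (192 - 351)/(276 - 187))/(42 + (192 - 351)/(276 - 187))) = -211302*(328943 + (-248 - 159/89)/(42 - 159/89)) = -211302*(328943 - 22231/89/(3579/89)) = -211302*(328943 + (89/3579)*(-22231/89)) = -211302*(328943 - 22231/3579) = -211302*1177264766/3579 = -82919466528444/1193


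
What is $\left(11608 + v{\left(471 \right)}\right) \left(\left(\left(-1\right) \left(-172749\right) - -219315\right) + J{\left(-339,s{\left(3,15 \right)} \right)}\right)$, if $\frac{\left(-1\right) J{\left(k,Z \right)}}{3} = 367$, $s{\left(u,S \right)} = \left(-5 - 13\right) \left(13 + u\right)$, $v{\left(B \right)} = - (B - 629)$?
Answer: $4600070658$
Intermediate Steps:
$v{\left(B \right)} = 629 - B$ ($v{\left(B \right)} = - (-629 + B) = 629 - B$)
$s{\left(u,S \right)} = -234 - 18 u$ ($s{\left(u,S \right)} = - 18 \left(13 + u\right) = -234 - 18 u$)
$J{\left(k,Z \right)} = -1101$ ($J{\left(k,Z \right)} = \left(-3\right) 367 = -1101$)
$\left(11608 + v{\left(471 \right)}\right) \left(\left(\left(-1\right) \left(-172749\right) - -219315\right) + J{\left(-339,s{\left(3,15 \right)} \right)}\right) = \left(11608 + \left(629 - 471\right)\right) \left(\left(\left(-1\right) \left(-172749\right) - -219315\right) - 1101\right) = \left(11608 + \left(629 - 471\right)\right) \left(\left(172749 + 219315\right) - 1101\right) = \left(11608 + 158\right) \left(392064 - 1101\right) = 11766 \cdot 390963 = 4600070658$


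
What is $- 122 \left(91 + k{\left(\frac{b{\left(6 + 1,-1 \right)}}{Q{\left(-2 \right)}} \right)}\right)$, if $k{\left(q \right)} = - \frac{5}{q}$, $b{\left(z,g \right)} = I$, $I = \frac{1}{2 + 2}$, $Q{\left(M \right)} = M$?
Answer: $-15982$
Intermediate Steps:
$I = \frac{1}{4} \approx 0.25$
$b{\left(z,g \right)} = \frac{1}{4}$
$- 122 \left(91 + k{\left(\frac{b{\left(6 + 1,-1 \right)}}{Q{\left(-2 \right)}} \right)}\right) = - 122 \left(91 - \frac{5}{\frac{1}{4} \frac{1}{-2}}\right) = - 122 \left(91 - \frac{5}{\frac{1}{4} \left(- \frac{1}{2}\right)}\right) = - 122 \left(91 - \frac{5}{- \frac{1}{8}}\right) = - 122 \left(91 - -40\right) = - 122 \left(91 + 40\right) = \left(-122\right) 131 = -15982$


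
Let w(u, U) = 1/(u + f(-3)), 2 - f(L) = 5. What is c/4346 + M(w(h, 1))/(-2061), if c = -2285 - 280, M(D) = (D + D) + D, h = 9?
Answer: -2644319/4478553 ≈ -0.59044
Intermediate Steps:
f(L) = -3 (f(L) = 2 - 1*5 = 2 - 5 = -3)
w(u, U) = 1/(-3 + u) (w(u, U) = 1/(u - 3) = 1/(-3 + u))
M(D) = 3*D (M(D) = 2*D + D = 3*D)
c = -2565
c/4346 + M(w(h, 1))/(-2061) = -2565/4346 + (3/(-3 + 9))/(-2061) = -2565*1/4346 + (3/6)*(-1/2061) = -2565/4346 + (3*(⅙))*(-1/2061) = -2565/4346 + (½)*(-1/2061) = -2565/4346 - 1/4122 = -2644319/4478553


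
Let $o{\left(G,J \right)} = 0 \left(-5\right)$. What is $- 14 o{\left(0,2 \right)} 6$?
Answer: $0$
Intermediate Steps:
$o{\left(G,J \right)} = 0$
$- 14 o{\left(0,2 \right)} 6 = \left(-14\right) 0 \cdot 6 = 0 \cdot 6 = 0$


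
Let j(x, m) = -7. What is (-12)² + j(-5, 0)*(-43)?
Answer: 445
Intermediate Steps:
(-12)² + j(-5, 0)*(-43) = (-12)² - 7*(-43) = 144 + 301 = 445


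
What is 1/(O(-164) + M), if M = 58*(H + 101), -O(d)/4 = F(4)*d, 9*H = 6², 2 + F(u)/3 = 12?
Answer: 1/25770 ≈ 3.8805e-5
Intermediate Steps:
F(u) = 30 (F(u) = -6 + 3*12 = -6 + 36 = 30)
H = 4 (H = (⅑)*6² = (⅑)*36 = 4)
O(d) = -120*d
M = 6090 (M = 58*(4 + 101) = 58*105 = 6090)
1/(O(-164) + M) = 1/(-120*(-164) + 6090) = 1/(19680 + 6090) = 1/25770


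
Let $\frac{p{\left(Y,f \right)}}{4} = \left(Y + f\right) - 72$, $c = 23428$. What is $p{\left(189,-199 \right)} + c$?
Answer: $23100$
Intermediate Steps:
$p{\left(Y,f \right)} = -288 + 4 Y + 4 f$ ($p{\left(Y,f \right)} = 4 \left(\left(Y + f\right) - 72\right) = 4 \left(-72 + Y + f\right) = -288 + 4 Y + 4 f$)
$p{\left(189,-199 \right)} + c = \left(-288 + 4 \cdot 189 + 4 \left(-199\right)\right) + 23428 = \left(-288 + 756 - 796\right) + 23428 = -328 + 23428 = 23100$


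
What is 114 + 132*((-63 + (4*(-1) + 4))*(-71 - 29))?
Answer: 831714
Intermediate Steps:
114 + 132*((-63 + (4*(-1) + 4))*(-71 - 29)) = 114 + 132*((-63 + (-4 + 4))*(-100)) = 114 + 132*((-63 + 0)*(-100)) = 114 + 132*(-63*(-100)) = 114 + 132*6300 = 114 + 831600 = 831714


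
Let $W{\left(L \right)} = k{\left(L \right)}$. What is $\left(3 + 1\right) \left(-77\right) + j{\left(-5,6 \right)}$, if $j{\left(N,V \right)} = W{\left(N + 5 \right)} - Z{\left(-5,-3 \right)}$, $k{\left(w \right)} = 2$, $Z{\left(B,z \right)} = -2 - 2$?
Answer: $-302$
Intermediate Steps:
$Z{\left(B,z \right)} = -4$ ($Z{\left(B,z \right)} = -2 - 2 = -4$)
$W{\left(L \right)} = 2$
$j{\left(N,V \right)} = 6$ ($j{\left(N,V \right)} = 2 - -4 = 2 + 4 = 6$)
$\left(3 + 1\right) \left(-77\right) + j{\left(-5,6 \right)} = \left(3 + 1\right) \left(-77\right) + 6 = 4 \left(-77\right) + 6 = -308 + 6 = -302$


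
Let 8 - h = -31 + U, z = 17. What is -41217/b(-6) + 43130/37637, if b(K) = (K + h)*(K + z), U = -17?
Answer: -138869339/1881850 ≈ -73.794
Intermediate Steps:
h = 56 (h = 8 - (-31 - 17) = 8 - 1*(-48) = 8 + 48 = 56)
b(K) = (17 + K)*(56 + K) (b(K) = (K + 56)*(K + 17) = (56 + K)*(17 + K) = (17 + K)*(56 + K))
-41217/b(-6) + 43130/37637 = -41217/(952 + (-6)² + 73*(-6)) + 43130/37637 = -41217/(952 + 36 - 438) + 43130*(1/37637) = -41217/550 + 43130/37637 = -41217*1/550 + 43130/37637 = -3747/50 + 43130/37637 = -138869339/1881850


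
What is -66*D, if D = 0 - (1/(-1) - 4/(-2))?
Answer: 66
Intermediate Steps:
D = -1 (D = 0 - (1*(-1) - 4*(-½)) = 0 - (-1 + 2) = 0 - 1*1 = 0 - 1 = -1)
-66*D = -66*(-1) = 66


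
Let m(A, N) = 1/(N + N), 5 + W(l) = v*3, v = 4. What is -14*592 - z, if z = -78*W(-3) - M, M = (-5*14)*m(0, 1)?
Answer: -7777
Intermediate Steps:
W(l) = 7 (W(l) = -5 + 4*3 = -5 + 12 = 7)
m(A, N) = 1/(2*N)
M = -35 (M = (-5*14)*((1/2)/1) = -35 ≈ -35.000)
z = -511 (z = -78*7 - 1*(-35) = -546 + 35 = -511)
-14*592 - z = -14*592 - 1*(-511) = -8288 + 511 = -7777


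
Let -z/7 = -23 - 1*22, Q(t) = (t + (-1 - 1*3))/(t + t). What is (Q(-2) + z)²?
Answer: 400689/4 ≈ 1.0017e+5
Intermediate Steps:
Q(t) = (-4 + t)/(2*t) (Q(t) = (t + (-1 - 3))/((2*t)) = (t - 4)*(1/(2*t)) = (-4 + t)*(1/(2*t)) = (-4 + t)/(2*t))
z = 315 (z = -7*(-23 - 1*22) = -7*(-23 - 22) = -7*(-45) = 315)
(Q(-2) + z)² = ((½)*(-4 - 2)/(-2) + 315)² = ((½)*(-½)*(-6) + 315)² = (3/2 + 315)² = (633/2)² = 400689/4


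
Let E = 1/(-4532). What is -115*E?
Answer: 115/4532 ≈ 0.025375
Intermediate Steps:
E = -1/4532 ≈ -0.00022065
-115*E = -115*(-1/4532) = 115/4532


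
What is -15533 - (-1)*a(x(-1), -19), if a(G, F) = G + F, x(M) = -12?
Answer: -15564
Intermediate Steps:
a(G, F) = F + G
-15533 - (-1)*a(x(-1), -19) = -15533 - (-1)*(-19 - 12) = -15533 - (-1)*(-31) = -15533 - 1*31 = -15533 - 31 = -15564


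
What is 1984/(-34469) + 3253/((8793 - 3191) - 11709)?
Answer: -124243945/210502183 ≈ -0.59023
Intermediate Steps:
1984/(-34469) + 3253/((8793 - 3191) - 11709) = 1984*(-1/34469) + 3253/(5602 - 11709) = -1984/34469 + 3253/(-6107) = -1984/34469 + 3253*(-1/6107) = -1984/34469 - 3253/6107 = -124243945/210502183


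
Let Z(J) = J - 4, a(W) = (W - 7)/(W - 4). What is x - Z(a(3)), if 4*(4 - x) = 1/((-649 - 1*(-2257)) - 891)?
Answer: 11471/2868 ≈ 3.9997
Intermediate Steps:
a(W) = (-7 + W)/(-4 + W)
x = 11471/2868 (x = 4 - 1/(4*((-649 - 1*(-2257)) - 891)) = 4 - 1/(4*((-649 + 2257) - 891)) = 4 - 1/(4*(1608 - 891)) = 4 - ¼/717 = 4 - ¼*1/717 = 4 - 1/2868 = 11471/2868 ≈ 3.9997)
Z(J) = -4 + J
x - Z(a(3)) = 11471/2868 - (-4 + (-7 + 3)/(-4 + 3)) = 11471/2868 - (-4 - 4/(-1)) = 11471/2868 - (-4 - 1*(-4)) = 11471/2868 - (-4 + 4) = 11471/2868 - 1*0 = 11471/2868 + 0 = 11471/2868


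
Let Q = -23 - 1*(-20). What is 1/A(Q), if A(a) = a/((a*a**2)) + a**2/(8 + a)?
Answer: 45/86 ≈ 0.52326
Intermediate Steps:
Q = -3 (Q = -23 + 20 = -3)
A(a) = a**(-2) + a**2/(8 + a) (A(a) = a/(a**3) + a**2/(8 + a) = a/a**3 + a**2/(8 + a) = a**(-2) + a**2/(8 + a))
1/A(Q) = 1/((8 - 3 + (-3)**4)/((-3)**2*(8 - 3))) = 1/((1/9)*(8 - 3 + 81)/5) = 1/((1/9)*(1/5)*86) = 1/(86/45) = 45/86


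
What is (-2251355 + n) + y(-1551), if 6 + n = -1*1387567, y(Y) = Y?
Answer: -3640479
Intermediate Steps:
n = -1387573 (n = -6 - 1*1387567 = -6 - 1387567 = -1387573)
(-2251355 + n) + y(-1551) = (-2251355 - 1387573) - 1551 = -3638928 - 1551 = -3640479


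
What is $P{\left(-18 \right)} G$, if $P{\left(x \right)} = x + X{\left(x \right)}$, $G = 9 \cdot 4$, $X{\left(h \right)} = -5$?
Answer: $-828$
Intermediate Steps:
$G = 36$
$P{\left(x \right)} = -5 + x$ ($P{\left(x \right)} = x - 5 = -5 + x$)
$P{\left(-18 \right)} G = \left(-5 - 18\right) 36 = \left(-23\right) 36 = -828$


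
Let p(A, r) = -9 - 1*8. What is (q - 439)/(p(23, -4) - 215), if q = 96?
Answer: 343/232 ≈ 1.4784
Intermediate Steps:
p(A, r) = -17 (p(A, r) = -9 - 8 = -17)
(q - 439)/(p(23, -4) - 215) = (96 - 439)/(-17 - 215) = -343/(-232) = -343*(-1/232) = 343/232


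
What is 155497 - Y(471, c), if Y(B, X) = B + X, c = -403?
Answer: 155429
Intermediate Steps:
155497 - Y(471, c) = 155497 - (471 - 403) = 155497 - 1*68 = 155497 - 68 = 155429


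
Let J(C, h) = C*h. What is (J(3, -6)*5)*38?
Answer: -3420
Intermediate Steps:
(J(3, -6)*5)*38 = ((3*(-6))*5)*38 = -18*5*38 = -90*38 = -3420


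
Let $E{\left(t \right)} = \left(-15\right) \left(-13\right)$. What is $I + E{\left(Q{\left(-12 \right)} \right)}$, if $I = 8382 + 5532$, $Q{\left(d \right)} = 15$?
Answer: $14109$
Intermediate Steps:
$E{\left(t \right)} = 195$
$I = 13914$
$I + E{\left(Q{\left(-12 \right)} \right)} = 13914 + 195 = 14109$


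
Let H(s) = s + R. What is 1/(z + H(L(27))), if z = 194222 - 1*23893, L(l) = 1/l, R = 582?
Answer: 27/4614598 ≈ 5.8510e-6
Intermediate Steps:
z = 170329 (z = 194222 - 23893 = 170329)
H(s) = 582 + s (H(s) = s + 582 = 582 + s)
1/(z + H(L(27))) = 1/(170329 + (582 + 1/27)) = 1/(170329 + 15715/27) = 1/(4614598/27) = 27/4614598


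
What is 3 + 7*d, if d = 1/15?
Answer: 52/15 ≈ 3.4667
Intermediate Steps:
d = 1/15 ≈ 0.066667
3 + 7*d = 3 + 7*(1/15) = 3 + 7/15 = 52/15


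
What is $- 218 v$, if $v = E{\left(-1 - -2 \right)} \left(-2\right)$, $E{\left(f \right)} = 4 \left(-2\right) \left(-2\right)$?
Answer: $6976$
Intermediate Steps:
$E{\left(f \right)} = 16$ ($E{\left(f \right)} = \left(-8\right) \left(-2\right) = 16$)
$v = -32$ ($v = 16 \left(-2\right) = -32$)
$- 218 v = \left(-218\right) \left(-32\right) = 6976$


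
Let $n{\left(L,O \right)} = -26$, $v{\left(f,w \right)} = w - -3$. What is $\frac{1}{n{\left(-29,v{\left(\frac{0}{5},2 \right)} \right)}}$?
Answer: $- \frac{1}{26} \approx -0.038462$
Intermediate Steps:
$v{\left(f,w \right)} = 3 + w$ ($v{\left(f,w \right)} = w + 3 = 3 + w$)
$\frac{1}{n{\left(-29,v{\left(\frac{0}{5},2 \right)} \right)}} = \frac{1}{-26} = - \frac{1}{26}$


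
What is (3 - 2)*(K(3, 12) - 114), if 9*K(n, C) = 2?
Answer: -1024/9 ≈ -113.78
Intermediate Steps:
K(n, C) = 2/9 (K(n, C) = (⅑)*2 = 2/9)
(3 - 2)*(K(3, 12) - 114) = (3 - 2)*(2/9 - 114) = 1*(-1024/9) = -1024/9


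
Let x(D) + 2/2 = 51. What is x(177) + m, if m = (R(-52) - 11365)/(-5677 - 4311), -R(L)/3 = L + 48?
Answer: 510753/9988 ≈ 51.137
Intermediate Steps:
R(L) = -144 - 3*L (R(L) = -3*(L + 48) = -3*(48 + L) = -144 - 3*L)
x(D) = 50 (x(D) = -1 + 51 = 50)
m = 11353/9988 (m = ((-144 - 3*(-52)) - 11365)/(-5677 - 4311) = ((-144 + 156) - 11365)/(-9988) = (12 - 11365)*(-1/9988) = -11353*(-1/9988) = 11353/9988 ≈ 1.1367)
x(177) + m = 50 + 11353/9988 = 510753/9988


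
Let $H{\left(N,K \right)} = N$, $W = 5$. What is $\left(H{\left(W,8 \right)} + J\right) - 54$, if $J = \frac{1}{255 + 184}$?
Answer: $- \frac{21510}{439} \approx -48.998$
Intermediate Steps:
$J = \frac{1}{439} \approx 0.0022779$
$\left(H{\left(W,8 \right)} + J\right) - 54 = \left(5 + \frac{1}{439}\right) - 54 = \frac{2196}{439} - 54 = - \frac{21510}{439}$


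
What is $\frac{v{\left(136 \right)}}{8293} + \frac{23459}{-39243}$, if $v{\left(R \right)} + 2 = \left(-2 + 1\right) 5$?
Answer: $- \frac{194820188}{325442199} \approx -0.59863$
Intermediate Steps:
$v{\left(R \right)} = -7$ ($v{\left(R \right)} = -2 + \left(-2 + 1\right) 5 = -2 - 5 = -7$)
$\frac{v{\left(136 \right)}}{8293} + \frac{23459}{-39243} = - \frac{7}{8293} + \frac{23459}{-39243} = \left(-7\right) \frac{1}{8293} + 23459 \left(- \frac{1}{39243}\right) = - \frac{7}{8293} - \frac{23459}{39243} = - \frac{194820188}{325442199}$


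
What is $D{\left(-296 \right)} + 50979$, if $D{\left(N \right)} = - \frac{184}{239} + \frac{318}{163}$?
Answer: $\frac{1986034913}{38957} \approx 50980.0$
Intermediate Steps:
$D{\left(N \right)} = \frac{46010}{38957}$ ($D{\left(N \right)} = \left(-184\right) \frac{1}{239} + 318 \cdot \frac{1}{163} = - \frac{184}{239} + \frac{318}{163} = \frac{46010}{38957}$)
$D{\left(-296 \right)} + 50979 = \frac{46010}{38957} + 50979 = \frac{1986034913}{38957}$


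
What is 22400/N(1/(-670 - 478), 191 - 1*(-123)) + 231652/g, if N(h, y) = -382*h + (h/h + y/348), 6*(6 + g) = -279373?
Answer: 156197451571416/15592978063 ≈ 10017.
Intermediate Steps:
g = -279409/6 (g = -6 + (1/6)*(-279373) = -6 - 279373/6 = -279409/6 ≈ -46568.)
N(h, y) = 1 - 382*h + y/348 (N(h, y) = -382*h + (1 + y*(1/348)) = -382*h + (1 + y/348) = 1 - 382*h + y/348)
22400/N(1/(-670 - 478), 191 - 1*(-123)) + 231652/g = 22400/(1 - 382/(-670 - 478) + (191 - 1*(-123))/348) + 231652/(-279409/6) = 22400/(1 - 382/(-1148) + (191 + 123)/348) + 231652*(-6/279409) = 22400/(1 - 382*(-1/1148) + (1/348)*314) - 1389912/279409 = 22400/(1 + 191/574 + 157/174) - 1389912/279409 = 22400/(55807/24969) - 1389912/279409 = 22400*(24969/55807) - 1389912/279409 = 559305600/55807 - 1389912/279409 = 156197451571416/15592978063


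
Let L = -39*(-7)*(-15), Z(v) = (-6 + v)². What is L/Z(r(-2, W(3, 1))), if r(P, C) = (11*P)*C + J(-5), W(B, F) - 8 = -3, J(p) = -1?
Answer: -35/117 ≈ -0.29915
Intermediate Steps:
W(B, F) = 5 (W(B, F) = 8 - 3 = 5)
r(P, C) = -1 + 11*C*P (r(P, C) = (11*P)*C - 1 = 11*C*P - 1 = -1 + 11*C*P)
L = -4095 (L = 273*(-15) = -4095)
L/Z(r(-2, W(3, 1))) = -4095/(-6 + (-1 + 11*5*(-2)))² = -4095/(-6 + (-1 - 110))² = -4095/(-6 - 111)² = -4095/((-117)²) = -4095/13689 = -4095*1/13689 = -35/117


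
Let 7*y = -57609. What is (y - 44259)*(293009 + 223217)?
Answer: -189672789372/7 ≈ -2.7096e+10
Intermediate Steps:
y = -57609/7 (y = (⅐)*(-57609) = -57609/7 ≈ -8229.9)
(y - 44259)*(293009 + 223217) = (-57609/7 - 44259)*(293009 + 223217) = -367422/7*516226 = -189672789372/7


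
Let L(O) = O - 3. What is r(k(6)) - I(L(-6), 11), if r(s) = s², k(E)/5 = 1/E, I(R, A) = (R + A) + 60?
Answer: -2207/36 ≈ -61.306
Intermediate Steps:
L(O) = -3 + O
I(R, A) = 60 + A + R (I(R, A) = (A + R) + 60 = 60 + A + R)
k(E) = 5/E
r(k(6)) - I(L(-6), 11) = (5/6)² - (60 + 11 + (-3 - 6)) = (5*(⅙))² - (60 + 11 - 9) = (⅚)² - 1*62 = 25/36 - 62 = -2207/36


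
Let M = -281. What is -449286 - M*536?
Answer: -298670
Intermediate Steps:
-449286 - M*536 = -449286 - (-281)*536 = -449286 - 1*(-150616) = -449286 + 150616 = -298670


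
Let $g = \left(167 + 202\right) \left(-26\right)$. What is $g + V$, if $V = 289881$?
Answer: $280287$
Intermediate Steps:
$g = -9594$ ($g = 369 \left(-26\right) = -9594$)
$g + V = -9594 + 289881 = 280287$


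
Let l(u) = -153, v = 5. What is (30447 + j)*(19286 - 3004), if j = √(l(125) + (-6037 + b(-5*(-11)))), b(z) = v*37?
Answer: 495738054 + 16282*I*√6005 ≈ 4.9574e+8 + 1.2617e+6*I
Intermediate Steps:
b(z) = 185 (b(z) = 5*37 = 185)
j = I*√6005 (j = √(-153 + (-6037 + 185)) = √(-153 - 5852) = √(-6005) = I*√6005 ≈ 77.492*I)
(30447 + j)*(19286 - 3004) = (30447 + I*√6005)*(19286 - 3004) = (30447 + I*√6005)*16282 = 495738054 + 16282*I*√6005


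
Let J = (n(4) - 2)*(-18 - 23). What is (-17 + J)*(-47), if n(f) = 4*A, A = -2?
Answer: -18471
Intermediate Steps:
n(f) = -8 (n(f) = 4*(-2) = -8)
J = 410 (J = (-8 - 2)*(-18 - 23) = -10*(-41) = 410)
(-17 + J)*(-47) = (-17 + 410)*(-47) = 393*(-47) = -18471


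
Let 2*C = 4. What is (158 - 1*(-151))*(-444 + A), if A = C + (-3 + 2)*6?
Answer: -138432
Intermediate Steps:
C = 2 (C = (1/2)*4 = 2)
A = -4 (A = 2 + (-3 + 2)*6 = 2 - 1*6 = 2 - 6 = -4)
(158 - 1*(-151))*(-444 + A) = (158 - 1*(-151))*(-444 - 4) = (158 + 151)*(-448) = 309*(-448) = -138432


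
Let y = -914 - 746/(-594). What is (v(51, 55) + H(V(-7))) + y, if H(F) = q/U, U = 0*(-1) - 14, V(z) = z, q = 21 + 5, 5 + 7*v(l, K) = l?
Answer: -1887794/2079 ≈ -908.03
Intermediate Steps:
v(l, K) = -5/7 + l/7
q = 26
U = -14 (U = 0 - 14 = -14)
H(F) = -13/7 (H(F) = 26/(-14) = 26*(-1/14) = -13/7)
y = -271085/297 (y = -914 - 746*(-1/594) = -914 + 373/297 = -271085/297 ≈ -912.74)
(v(51, 55) + H(V(-7))) + y = ((-5/7 + (1/7)*51) - 13/7) - 271085/297 = ((-5/7 + 51/7) - 13/7) - 271085/297 = (46/7 - 13/7) - 271085/297 = 33/7 - 271085/297 = -1887794/2079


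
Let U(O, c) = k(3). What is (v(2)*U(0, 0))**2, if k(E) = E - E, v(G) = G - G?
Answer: 0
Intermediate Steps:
v(G) = 0
k(E) = 0
U(O, c) = 0
(v(2)*U(0, 0))**2 = (0*0)**2 = 0**2 = 0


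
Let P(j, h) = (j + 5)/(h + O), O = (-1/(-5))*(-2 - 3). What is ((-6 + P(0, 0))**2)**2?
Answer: 14641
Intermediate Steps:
O = -1 (O = -1*(-1/5)*(-5) = (1/5)*(-5) = -1)
P(j, h) = (5 + j)/(-1 + h) (P(j, h) = (j + 5)/(h - 1) = (5 + j)/(-1 + h))
((-6 + P(0, 0))**2)**2 = ((-6 + (5 + 0)/(-1 + 0))**2)**2 = ((-6 + 5/(-1))**2)**2 = ((-6 - 1*5)**2)**2 = ((-6 - 5)**2)**2 = ((-11)**2)**2 = 121**2 = 14641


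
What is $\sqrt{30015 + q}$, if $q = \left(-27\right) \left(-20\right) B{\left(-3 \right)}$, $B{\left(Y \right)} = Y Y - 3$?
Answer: $3 \sqrt{3695} \approx 182.36$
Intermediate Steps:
$B{\left(Y \right)} = -3 + Y^{2}$ ($B{\left(Y \right)} = Y^{2} - 3 = -3 + Y^{2}$)
$q = 3240$ ($q = \left(-27\right) \left(-20\right) \left(-3 + \left(-3\right)^{2}\right) = 540 \left(-3 + 9\right) = 540 \cdot 6 = 3240$)
$\sqrt{30015 + q} = \sqrt{30015 + 3240} = \sqrt{33255} = 3 \sqrt{3695}$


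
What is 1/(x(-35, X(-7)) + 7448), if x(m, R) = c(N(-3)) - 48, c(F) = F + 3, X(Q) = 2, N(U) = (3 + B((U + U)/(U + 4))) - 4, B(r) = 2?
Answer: 1/7404 ≈ 0.00013506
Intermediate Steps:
N(U) = 1 (N(U) = (3 + 2) - 4 = 5 - 4 = 1)
c(F) = 3 + F
x(m, R) = -44 (x(m, R) = (3 + 1) - 48 = 4 - 48 = -44)
1/(x(-35, X(-7)) + 7448) = 1/(-44 + 7448) = 1/7404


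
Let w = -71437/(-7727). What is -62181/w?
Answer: -480472587/71437 ≈ -6725.8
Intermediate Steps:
w = 71437/7727 (w = -71437*(-1/7727) = 71437/7727 ≈ 9.2451)
-62181/w = -62181/71437/7727 = -62181*7727/71437 = -480472587/71437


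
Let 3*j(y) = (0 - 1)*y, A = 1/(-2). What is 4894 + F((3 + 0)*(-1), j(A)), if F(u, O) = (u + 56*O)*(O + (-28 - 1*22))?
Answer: 82411/18 ≈ 4578.4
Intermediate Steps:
A = -½ (A = 1*(-½) = -½ ≈ -0.50000)
j(y) = -y/3 (j(y) = ((0 - 1)*y)/3 = (-y)/3 = -y/3)
F(u, O) = (-50 + O)*(u + 56*O) (F(u, O) = (u + 56*O)*(O + (-28 - 22)) = (u + 56*O)*(O - 50) = (u + 56*O)*(-50 + O) = (-50 + O)*(u + 56*O))
4894 + F((3 + 0)*(-1), j(A)) = 4894 + (-(-2800)*(-1)/(3*2) - 50*(3 + 0)*(-1) + 56*(-⅓*(-½))² + (-⅓*(-½))*((3 + 0)*(-1))) = 4894 + (-2800*⅙ - 150*(-1) + 56*(⅙)² + (3*(-1))/6) = 4894 + (-1400/3 - 50*(-3) + 56*(1/36) + (⅙)*(-3)) = 4894 + (-1400/3 + 150 + 14/9 - ½) = 4894 - 5681/18 = 82411/18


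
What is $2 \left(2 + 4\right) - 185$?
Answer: $-173$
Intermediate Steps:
$2 \left(2 + 4\right) - 185 = 2 \cdot 6 - 185 = 12 - 185 = -173$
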